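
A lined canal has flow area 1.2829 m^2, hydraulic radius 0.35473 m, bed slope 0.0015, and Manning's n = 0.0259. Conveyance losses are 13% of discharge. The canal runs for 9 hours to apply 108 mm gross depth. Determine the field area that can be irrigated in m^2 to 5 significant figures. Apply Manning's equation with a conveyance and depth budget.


Approach: apply Manning's equation with a conveyance and depth budget, Q = (1/n)*A*R^(2/3)*S^(1/2); Q_field = Q*(1-loss); Area = Q_field*t/(d/1000).
Step 1 — canal discharge (Manning's equation):
  Q = (1/0.0259) * 1.2829 * 0.35473^(2/3) * 0.0015^(1/2) = 0.9613258 m^3/s
Step 2 — delivered flow: Q_field = 0.9613258*(1 - 13/100) = 0.8363535 m^3/s
Step 3 — volume delivered: V = 0.8363535 * 9*3600 = 27097.85 m^3
Step 4 — area served: A = V / (depth/1000) = 27097.85 / 0.108 = 250910 m^2
Therefore the field area that can be irrigated = 250910 m^2.


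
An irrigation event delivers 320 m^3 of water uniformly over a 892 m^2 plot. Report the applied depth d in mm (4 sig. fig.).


Approach: apply depth from volume over area, d = (V/A)*1000.
d = (320 / 892) * 1000 = 358.7 mm
Therefore the applied depth d = 358.7 mm.


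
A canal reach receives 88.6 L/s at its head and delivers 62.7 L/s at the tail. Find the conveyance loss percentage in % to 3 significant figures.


Approach: apply the conveyance loss ratio, loss% = ((Q_head - Q_tail)/Q_head)*100.
loss = ((88.6 - 62.7)/88.6)*100 = 29.2 %
Therefore the conveyance loss percentage = 29.2 %.


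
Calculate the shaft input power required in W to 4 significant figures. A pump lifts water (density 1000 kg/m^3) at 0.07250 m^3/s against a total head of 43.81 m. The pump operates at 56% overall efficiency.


Approach: apply hydraulic power then efficiency conversion, P = rho*g*Q*H; P_in = P/eta.
Step 1 — hydraulic power (P = rho*g*Q*H):
  P = 1000 * 9.81 * 0.07250 * 43.81 = 31158.8 W
Step 2 — input power: P_in = P/eta = 31158.8 / 0.56 = 55640 W
Therefore the shaft input power required = 55640 W.


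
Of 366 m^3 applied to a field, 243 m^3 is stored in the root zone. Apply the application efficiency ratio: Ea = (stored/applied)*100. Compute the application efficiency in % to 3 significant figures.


Ea = (243/366)*100 = 66.4 %
Therefore the application efficiency = 66.4 %.


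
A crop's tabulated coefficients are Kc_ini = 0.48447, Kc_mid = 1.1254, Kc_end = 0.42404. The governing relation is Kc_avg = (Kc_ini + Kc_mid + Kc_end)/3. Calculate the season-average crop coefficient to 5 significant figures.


Kc_avg = (0.48447 + 1.1254 + 0.42404)/3 = 0.67797
Therefore the season-average crop coefficient = 0.67797.


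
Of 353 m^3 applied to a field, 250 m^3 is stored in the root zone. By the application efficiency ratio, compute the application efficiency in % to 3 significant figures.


Approach: apply the application efficiency ratio, Ea = (stored/applied)*100.
Ea = (250/353)*100 = 70.8 %
Therefore the application efficiency = 70.8 %.


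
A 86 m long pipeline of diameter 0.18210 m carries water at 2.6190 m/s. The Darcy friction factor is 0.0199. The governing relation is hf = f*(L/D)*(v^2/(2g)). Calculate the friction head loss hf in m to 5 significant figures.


hf = 0.0199 * (86/0.18210) * (2.6190^2 / (2*9.81))
hf = 3.2856 m
Therefore the friction head loss hf = 3.2856 m.


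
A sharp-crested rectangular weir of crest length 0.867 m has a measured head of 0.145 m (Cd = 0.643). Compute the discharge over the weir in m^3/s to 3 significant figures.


Approach: apply the rectangular weir equation, Q = (2/3)*Cd*L*sqrt(2g)*H^1.5.
Q = (2/3)*0.643*0.867*sqrt(2*9.81)*0.145^1.5 = 0.0909 m^3/s
Therefore the discharge over the weir = 0.0909 m^3/s.


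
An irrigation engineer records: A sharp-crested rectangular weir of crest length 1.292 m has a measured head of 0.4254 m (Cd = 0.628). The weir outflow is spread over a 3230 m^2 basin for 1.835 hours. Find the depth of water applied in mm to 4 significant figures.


Approach: apply the rectangular weir equation with a volume-to-depth conversion, Q = (2/3)*Cd*L*sqrt(2g)*H^1.5; d = Q*t/A * 1000.
Step 1 — weir discharge:
  Q = (2/3)*0.628*1.292*sqrt(2*9.81)*0.4254^1.5 = 0.664778 m^3/s
Step 2 — volume: V = 0.664778 * 1.835*3600 = 4391.52 m^3
Step 3 — depth: d = V/A * 1000 = 4391.52/3230 * 1000 = 1360 mm
Therefore the depth of water applied = 1360 mm.


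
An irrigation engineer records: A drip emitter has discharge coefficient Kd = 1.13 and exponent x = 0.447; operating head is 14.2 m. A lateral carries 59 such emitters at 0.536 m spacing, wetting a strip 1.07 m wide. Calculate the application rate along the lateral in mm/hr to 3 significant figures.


Approach: apply the emitter equation with a lateral mass balance, q = Kd*h^x; Q = n*q; rate = Q/(n*spacing*width).
Step 1 — single emitter flow (q = Kd*h^x):
  q = 1.13 * 14.2^0.447 = 3.6996 L/hr
Step 2 — total lateral flow: Q = 59 * 3.6996 = 218.27 L/hr
Step 3 — wetted area: A = 59 * 0.536 * 1.07 = 33.838 m^2
Step 4 — application rate: Q/A = 218.27/33.838 = 6.45 mm/hr
Therefore the application rate along the lateral = 6.45 mm/hr.


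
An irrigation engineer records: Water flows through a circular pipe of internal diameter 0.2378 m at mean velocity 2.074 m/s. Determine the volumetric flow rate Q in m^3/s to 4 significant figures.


Approach: apply the continuity equation for pipe flow, Q = A * v with A = pi*(D/2)^2.
A = pi*(0.2378/2)^2 = 0.0444134 m^2
Q = 0.0444134 * 2.074 = 0.09211 m^3/s
Therefore the volumetric flow rate Q = 0.09211 m^3/s.


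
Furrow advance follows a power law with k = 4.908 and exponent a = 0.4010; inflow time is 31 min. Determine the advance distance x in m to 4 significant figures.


Approach: apply the power-law advance function, x = k*t^a.
x = 4.908 * 31^0.4010 = 19.45 m
Therefore the advance distance x = 19.45 m.


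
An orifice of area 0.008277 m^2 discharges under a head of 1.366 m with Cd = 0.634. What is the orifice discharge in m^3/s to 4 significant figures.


Approach: apply the orifice equation, Q = Cd*A*sqrt(2*g*h).
Q = 0.634 * 0.008277 * sqrt(2*9.81*1.366) = 0.02717 m^3/s
Therefore the orifice discharge = 0.02717 m^3/s.


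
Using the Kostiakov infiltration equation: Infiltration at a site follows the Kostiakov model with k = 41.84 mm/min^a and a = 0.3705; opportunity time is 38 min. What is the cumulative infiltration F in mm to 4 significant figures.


Approach: apply the Kostiakov infiltration equation, F = k*t^a.
F = 41.84 * 38^0.3705 = 161.0 mm
Therefore the cumulative infiltration F = 161.0 mm.


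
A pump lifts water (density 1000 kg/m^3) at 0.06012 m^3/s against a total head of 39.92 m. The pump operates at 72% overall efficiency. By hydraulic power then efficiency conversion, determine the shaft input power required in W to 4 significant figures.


Approach: apply hydraulic power then efficiency conversion, P = rho*g*Q*H; P_in = P/eta.
Step 1 — hydraulic power (P = rho*g*Q*H):
  P = 1000 * 9.81 * 0.06012 * 39.92 = 23543.9 W
Step 2 — input power: P_in = P/eta = 23543.9 / 0.72 = 32700 W
Therefore the shaft input power required = 32700 W.


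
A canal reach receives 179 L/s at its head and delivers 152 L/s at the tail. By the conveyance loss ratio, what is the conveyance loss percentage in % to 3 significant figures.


Approach: apply the conveyance loss ratio, loss% = ((Q_head - Q_tail)/Q_head)*100.
loss = ((179 - 152)/179)*100 = 15.1 %
Therefore the conveyance loss percentage = 15.1 %.


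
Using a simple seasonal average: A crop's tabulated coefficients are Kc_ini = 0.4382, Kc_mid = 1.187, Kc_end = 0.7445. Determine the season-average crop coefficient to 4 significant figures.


Approach: apply a simple seasonal average, Kc_avg = (Kc_ini + Kc_mid + Kc_end)/3.
Kc_avg = (0.4382 + 1.187 + 0.7445)/3 = 0.7899
Therefore the season-average crop coefficient = 0.7899.


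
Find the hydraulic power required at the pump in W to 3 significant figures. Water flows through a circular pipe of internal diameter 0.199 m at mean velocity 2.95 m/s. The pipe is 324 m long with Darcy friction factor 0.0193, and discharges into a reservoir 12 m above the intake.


Approach: apply continuity + Darcy-Weisbach + hydraulic power, Q = A*v; hf = f*(L/D)*(v^2/(2g)); H = static + hf; P = rho*g*Q*H.
Step 1 — flow rate (continuity, Q = A*v):
  A = pi*(0.199/2)^2 = 0.031103 m^2
  Q = 0.031103 * 2.95 = 0.091753 m^3/s
Step 2 — friction head loss (Darcy-Weisbach):
  hf = 0.0193 * (324/0.199) * (2.95^2 / (2*9.81))
  hf = 13.938 m
Step 3 — total head: H = 12 + 13.938 = 25.938 m
Step 4 — hydraulic power (P = rho*g*Q*H):
  P = 1000 * 9.81 * 0.091753 * 25.938 = 23300 W
Therefore the hydraulic power required at the pump = 23300 W.


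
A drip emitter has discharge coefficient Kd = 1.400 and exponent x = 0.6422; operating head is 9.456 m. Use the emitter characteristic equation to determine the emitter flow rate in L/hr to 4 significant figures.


Approach: apply the emitter characteristic equation, q = Kd * h^x.
q = 1.400 * 9.456^0.6422 = 5.926 L/hr
Therefore the emitter flow rate = 5.926 L/hr.


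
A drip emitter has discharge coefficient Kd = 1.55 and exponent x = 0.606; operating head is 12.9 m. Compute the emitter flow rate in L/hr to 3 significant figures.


Approach: apply the emitter characteristic equation, q = Kd * h^x.
q = 1.55 * 12.9^0.606 = 7.30 L/hr
Therefore the emitter flow rate = 7.30 L/hr.


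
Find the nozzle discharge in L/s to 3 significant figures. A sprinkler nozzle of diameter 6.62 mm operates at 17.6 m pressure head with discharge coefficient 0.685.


Approach: apply the orifice equation, Q = Cd*A*sqrt(2*g*h), A = pi*(d/2)^2.
A = pi*(6.62e-3/2)^2 = 3.4420e-05 m^2
Q = 0.685 * 3.4420e-05 * sqrt(2*9.81*17.6) * 1000 = 0.438 L/s
Therefore the nozzle discharge = 0.438 L/s.


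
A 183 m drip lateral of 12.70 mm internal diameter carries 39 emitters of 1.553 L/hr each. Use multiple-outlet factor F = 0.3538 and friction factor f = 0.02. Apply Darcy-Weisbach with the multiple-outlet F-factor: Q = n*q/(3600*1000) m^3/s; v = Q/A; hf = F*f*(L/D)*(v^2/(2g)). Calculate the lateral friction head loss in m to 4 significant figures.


Q = 39*1.553/(3600*1000) = 1.68242e-05 m^3/s
A = pi*(12.70e-3/2)^2 = 1.26677e-04 m^2, so v = Q/A = 0.132812 m/s
hf = 0.3538*0.02*(183/0.01270)*(0.132812^2/(2*9.81)) = 0.09167 m
Therefore the lateral friction head loss = 0.09167 m.


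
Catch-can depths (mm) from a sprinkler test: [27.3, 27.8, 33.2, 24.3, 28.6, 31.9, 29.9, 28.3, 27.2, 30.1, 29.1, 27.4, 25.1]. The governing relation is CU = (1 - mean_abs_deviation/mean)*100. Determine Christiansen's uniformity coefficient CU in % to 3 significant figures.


mean = 28.477 mm
mean |d_i - mean| = 1.8367 mm
CU = (1 - 1.8367/28.477)*100 = 93.6 %
Therefore Christiansen's uniformity coefficient CU = 93.6 %.


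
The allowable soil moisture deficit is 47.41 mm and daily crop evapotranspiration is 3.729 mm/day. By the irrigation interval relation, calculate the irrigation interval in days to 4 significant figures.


Approach: apply the irrigation interval relation, interval = SMD / ETc.
interval = 47.41 / 3.729 = 12.71 days
Therefore the irrigation interval = 12.71 days.


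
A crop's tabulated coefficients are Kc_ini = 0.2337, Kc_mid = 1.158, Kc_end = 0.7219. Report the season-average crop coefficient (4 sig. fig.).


Approach: apply a simple seasonal average, Kc_avg = (Kc_ini + Kc_mid + Kc_end)/3.
Kc_avg = (0.2337 + 1.158 + 0.7219)/3 = 0.7045
Therefore the season-average crop coefficient = 0.7045.


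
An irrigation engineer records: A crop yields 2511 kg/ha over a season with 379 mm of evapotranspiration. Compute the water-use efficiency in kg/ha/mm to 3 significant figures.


Approach: apply the water-use efficiency ratio, WUE = yield/ET.
WUE = 2511 / 379 = 6.63 kg/ha/mm
Therefore the water-use efficiency = 6.63 kg/ha/mm.


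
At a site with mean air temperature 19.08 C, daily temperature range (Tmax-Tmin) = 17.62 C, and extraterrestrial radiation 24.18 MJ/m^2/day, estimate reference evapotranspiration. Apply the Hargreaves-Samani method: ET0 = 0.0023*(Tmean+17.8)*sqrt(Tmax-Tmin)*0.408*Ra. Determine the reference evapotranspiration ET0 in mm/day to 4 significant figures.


ET0 = 0.0023*(19.08+17.8)*sqrt(17.62)*0.408*24.18 = 3.513 mm/day
Therefore the reference evapotranspiration ET0 = 3.513 mm/day.


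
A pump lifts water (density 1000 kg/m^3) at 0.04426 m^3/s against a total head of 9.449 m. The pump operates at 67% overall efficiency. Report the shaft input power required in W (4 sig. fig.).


Approach: apply hydraulic power then efficiency conversion, P = rho*g*Q*H; P_in = P/eta.
Step 1 — hydraulic power (P = rho*g*Q*H):
  P = 1000 * 9.81 * 0.04426 * 9.449 = 4102.67 W
Step 2 — input power: P_in = P/eta = 4102.67 / 0.67 = 6123 W
Therefore the shaft input power required = 6123 W.


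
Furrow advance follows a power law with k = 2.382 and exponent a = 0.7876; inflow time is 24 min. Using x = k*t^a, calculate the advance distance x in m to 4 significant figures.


x = 2.382 * 24^0.7876 = 29.11 m
Therefore the advance distance x = 29.11 m.


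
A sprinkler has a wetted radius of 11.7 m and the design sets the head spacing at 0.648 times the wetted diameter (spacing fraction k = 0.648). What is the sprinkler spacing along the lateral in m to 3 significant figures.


Approach: apply the sprinkler spacing rule (spacing as a fraction of wetted diameter), S = k*(2*R).
S = 0.648 * (2 * 11.7) = 15.2 m
Therefore the sprinkler spacing along the lateral = 15.2 m.


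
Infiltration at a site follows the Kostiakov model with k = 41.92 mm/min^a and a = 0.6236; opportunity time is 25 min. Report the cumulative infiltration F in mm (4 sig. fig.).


Approach: apply the Kostiakov infiltration equation, F = k*t^a.
F = 41.92 * 25^0.6236 = 312.0 mm
Therefore the cumulative infiltration F = 312.0 mm.


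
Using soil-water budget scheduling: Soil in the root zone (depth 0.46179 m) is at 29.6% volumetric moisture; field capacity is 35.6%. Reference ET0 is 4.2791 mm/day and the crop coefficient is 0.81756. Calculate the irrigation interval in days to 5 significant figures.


Approach: apply soil-water budget scheduling, SMD = (FC-theta)/100*depth*1000; ETc = ET0*Kc; interval = SMD/ETc.
Step 1 — soil moisture deficit:
  SMD = (35.6 - 29.6)/100 * 0.46179 * 1000 = 27.70740 mm
Step 2 — daily crop ET (ETc = ET0*Kc):
  ETc = 4.2791 * 0.81756 = 3.498421 mm/day
Step 3 — irrigation interval (SMD/ETc):
  interval = 27.70740 / 3.498421 = 7.9200 days
Therefore the irrigation interval = 7.9200 days.


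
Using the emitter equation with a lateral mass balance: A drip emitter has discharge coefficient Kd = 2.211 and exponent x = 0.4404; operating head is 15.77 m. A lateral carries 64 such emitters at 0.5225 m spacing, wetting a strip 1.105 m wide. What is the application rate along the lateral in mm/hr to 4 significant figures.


Approach: apply the emitter equation with a lateral mass balance, q = Kd*h^x; Q = n*q; rate = Q/(n*spacing*width).
Step 1 — single emitter flow (q = Kd*h^x):
  q = 2.211 * 15.77^0.4404 = 7.44927 L/hr
Step 2 — total lateral flow: Q = 64 * 7.44927 = 476.753 L/hr
Step 3 — wetted area: A = 64 * 0.5225 * 1.105 = 36.9512 m^2
Step 4 — application rate: Q/A = 476.753/36.9512 = 12.90 mm/hr
Therefore the application rate along the lateral = 12.90 mm/hr.


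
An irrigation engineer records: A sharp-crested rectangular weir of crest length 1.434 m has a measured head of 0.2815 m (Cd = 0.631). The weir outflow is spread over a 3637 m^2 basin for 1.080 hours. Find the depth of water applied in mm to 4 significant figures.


Approach: apply the rectangular weir equation with a volume-to-depth conversion, Q = (2/3)*Cd*L*sqrt(2g)*H^1.5; d = Q*t/A * 1000.
Step 1 — weir discharge:
  Q = (2/3)*0.631*1.434*sqrt(2*9.81)*0.2815^1.5 = 0.399075 m^3/s
Step 2 — volume: V = 0.399075 * 1.080*3600 = 1551.60 m^3
Step 3 — depth: d = V/A * 1000 = 1551.60/3637 * 1000 = 426.6 mm
Therefore the depth of water applied = 426.6 mm.


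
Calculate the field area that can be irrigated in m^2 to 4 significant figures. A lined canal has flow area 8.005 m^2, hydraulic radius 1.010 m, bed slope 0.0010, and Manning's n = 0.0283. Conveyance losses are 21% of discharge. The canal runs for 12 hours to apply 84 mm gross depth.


Approach: apply Manning's equation with a conveyance and depth budget, Q = (1/n)*A*R^(2/3)*S^(1/2); Q_field = Q*(1-loss); Area = Q_field*t/(d/1000).
Step 1 — canal discharge (Manning's equation):
  Q = (1/0.0283) * 8.005 * 1.010^(2/3) * 0.0010^(1/2) = 9.00442 m^3/s
Step 2 — delivered flow: Q_field = 9.00442*(1 - 21/100) = 7.11349 m^3/s
Step 3 — volume delivered: V = 7.11349 * 12*3600 = 307303 m^3
Step 4 — area served: A = V / (depth/1000) = 307303 / 0.084 = 3658000 m^2
Therefore the field area that can be irrigated = 3658000 m^2.


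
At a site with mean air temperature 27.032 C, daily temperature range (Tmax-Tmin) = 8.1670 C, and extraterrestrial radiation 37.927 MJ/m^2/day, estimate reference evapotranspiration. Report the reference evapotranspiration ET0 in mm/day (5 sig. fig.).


Approach: apply the Hargreaves-Samani method, ET0 = 0.0023*(Tmean+17.8)*sqrt(Tmax-Tmin)*0.408*Ra.
ET0 = 0.0023*(27.032+17.8)*sqrt(8.1670)*0.408*37.927 = 4.5599 mm/day
Therefore the reference evapotranspiration ET0 = 4.5599 mm/day.


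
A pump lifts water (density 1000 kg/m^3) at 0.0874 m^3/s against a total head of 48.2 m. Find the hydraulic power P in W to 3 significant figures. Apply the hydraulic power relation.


Approach: apply the hydraulic power relation, P = rho*g*Q*H.
P = 1000 * 9.81 * 0.0874 * 48.2 = 41300 W
Therefore the hydraulic power P = 41300 W.


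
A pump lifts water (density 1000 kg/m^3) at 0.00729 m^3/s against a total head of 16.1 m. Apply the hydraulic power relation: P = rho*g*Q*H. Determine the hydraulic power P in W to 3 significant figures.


P = 1000 * 9.81 * 0.00729 * 16.1 = 1150 W
Therefore the hydraulic power P = 1150 W.


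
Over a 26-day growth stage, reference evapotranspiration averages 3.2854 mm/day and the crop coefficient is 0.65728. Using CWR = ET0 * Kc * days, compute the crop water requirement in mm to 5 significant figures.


CWR = 3.2854 * 0.65728 * 26 = 56.145 mm
Therefore the crop water requirement = 56.145 mm.


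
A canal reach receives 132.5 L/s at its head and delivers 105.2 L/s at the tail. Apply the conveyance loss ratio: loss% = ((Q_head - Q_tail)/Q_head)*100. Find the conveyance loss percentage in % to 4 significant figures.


loss = ((132.5 - 105.2)/132.5)*100 = 20.60 %
Therefore the conveyance loss percentage = 20.60 %.


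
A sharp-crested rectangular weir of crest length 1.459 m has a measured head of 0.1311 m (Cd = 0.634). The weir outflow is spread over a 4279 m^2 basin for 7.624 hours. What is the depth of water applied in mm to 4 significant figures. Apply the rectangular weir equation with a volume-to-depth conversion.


Approach: apply the rectangular weir equation with a volume-to-depth conversion, Q = (2/3)*Cd*L*sqrt(2g)*H^1.5; d = Q*t/A * 1000.
Step 1 — weir discharge:
  Q = (2/3)*0.634*1.459*sqrt(2*9.81)*0.1311^1.5 = 0.129660 m^3/s
Step 2 — volume: V = 0.129660 * 7.624*3600 = 3558.71 m^3
Step 3 — depth: d = V/A * 1000 = 3558.71/4279 * 1000 = 831.7 mm
Therefore the depth of water applied = 831.7 mm.


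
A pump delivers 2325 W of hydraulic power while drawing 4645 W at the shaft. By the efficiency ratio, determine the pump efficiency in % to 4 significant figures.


Approach: apply the efficiency ratio, eta = (P_out/P_in)*100.
eta = (2325 / 4645) * 100 = 50.05 %
Therefore the pump efficiency = 50.05 %.


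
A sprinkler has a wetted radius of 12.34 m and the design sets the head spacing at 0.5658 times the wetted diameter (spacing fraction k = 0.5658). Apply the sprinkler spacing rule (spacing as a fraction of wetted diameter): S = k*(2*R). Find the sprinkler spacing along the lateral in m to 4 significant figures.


S = 0.5658 * (2 * 12.34) = 13.96 m
Therefore the sprinkler spacing along the lateral = 13.96 m.


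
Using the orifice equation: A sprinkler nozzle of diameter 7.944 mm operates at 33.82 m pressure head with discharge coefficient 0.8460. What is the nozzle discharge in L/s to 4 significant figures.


Approach: apply the orifice equation, Q = Cd*A*sqrt(2*g*h), A = pi*(d/2)^2.
A = pi*(7.944e-3/2)^2 = 4.95642e-05 m^2
Q = 0.8460 * 4.95642e-05 * sqrt(2*9.81*33.82) * 1000 = 1.080 L/s
Therefore the nozzle discharge = 1.080 L/s.


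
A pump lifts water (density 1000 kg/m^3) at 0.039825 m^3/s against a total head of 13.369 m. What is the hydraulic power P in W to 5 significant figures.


Approach: apply the hydraulic power relation, P = rho*g*Q*H.
P = 1000 * 9.81 * 0.039825 * 13.369 = 5223.0 W
Therefore the hydraulic power P = 5223.0 W.


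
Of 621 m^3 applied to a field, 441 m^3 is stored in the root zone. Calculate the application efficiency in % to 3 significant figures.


Approach: apply the application efficiency ratio, Ea = (stored/applied)*100.
Ea = (441/621)*100 = 71.0 %
Therefore the application efficiency = 71.0 %.


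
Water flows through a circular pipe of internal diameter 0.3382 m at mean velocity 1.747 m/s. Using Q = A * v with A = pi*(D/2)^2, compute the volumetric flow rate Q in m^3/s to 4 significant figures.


A = pi*(0.3382/2)^2 = 0.0898332 m^2
Q = 0.0898332 * 1.747 = 0.1569 m^3/s
Therefore the volumetric flow rate Q = 0.1569 m^3/s.


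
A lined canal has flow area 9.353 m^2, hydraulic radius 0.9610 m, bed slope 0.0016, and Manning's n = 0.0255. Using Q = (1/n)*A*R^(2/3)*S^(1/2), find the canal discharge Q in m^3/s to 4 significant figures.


Q = (1/0.0255) * 9.353 * 0.9610^(2/3) * 0.0016^(1/2) = 14.29 m^3/s
Therefore the canal discharge Q = 14.29 m^3/s.


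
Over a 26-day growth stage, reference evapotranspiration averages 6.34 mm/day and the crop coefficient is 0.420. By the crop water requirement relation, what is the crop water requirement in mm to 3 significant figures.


Approach: apply the crop water requirement relation, CWR = ET0 * Kc * days.
CWR = 6.34 * 0.420 * 26 = 69.2 mm
Therefore the crop water requirement = 69.2 mm.


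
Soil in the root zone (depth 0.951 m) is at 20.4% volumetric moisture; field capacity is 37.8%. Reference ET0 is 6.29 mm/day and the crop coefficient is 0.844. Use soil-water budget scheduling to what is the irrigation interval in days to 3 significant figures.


Approach: apply soil-water budget scheduling, SMD = (FC-theta)/100*depth*1000; ETc = ET0*Kc; interval = SMD/ETc.
Step 1 — soil moisture deficit:
  SMD = (37.8 - 20.4)/100 * 0.951 * 1000 = 165.47 mm
Step 2 — daily crop ET (ETc = ET0*Kc):
  ETc = 6.29 * 0.844 = 5.3088 mm/day
Step 3 — irrigation interval (SMD/ETc):
  interval = 165.47 / 5.3088 = 31.2 days
Therefore the irrigation interval = 31.2 days.


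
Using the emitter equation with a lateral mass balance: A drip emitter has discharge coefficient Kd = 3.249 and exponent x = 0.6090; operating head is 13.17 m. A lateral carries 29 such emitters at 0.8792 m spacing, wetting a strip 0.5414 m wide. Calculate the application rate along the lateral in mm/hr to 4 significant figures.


Approach: apply the emitter equation with a lateral mass balance, q = Kd*h^x; Q = n*q; rate = Q/(n*spacing*width).
Step 1 — single emitter flow (q = Kd*h^x):
  q = 3.249 * 13.17^0.6090 = 15.6163 L/hr
Step 2 — total lateral flow: Q = 29 * 15.6163 = 452.872 L/hr
Step 3 — wetted area: A = 29 * 0.8792 * 0.5414 = 13.8040 m^2
Step 4 — application rate: Q/A = 452.872/13.8040 = 32.81 mm/hr
Therefore the application rate along the lateral = 32.81 mm/hr.


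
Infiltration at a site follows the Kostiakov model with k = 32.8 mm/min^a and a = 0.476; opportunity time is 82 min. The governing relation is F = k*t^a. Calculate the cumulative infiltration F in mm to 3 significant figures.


F = 32.8 * 82^0.476 = 267 mm
Therefore the cumulative infiltration F = 267 mm.


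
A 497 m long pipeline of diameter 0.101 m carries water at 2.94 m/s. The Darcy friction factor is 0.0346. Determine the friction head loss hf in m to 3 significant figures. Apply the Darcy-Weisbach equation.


Approach: apply the Darcy-Weisbach equation, hf = f*(L/D)*(v^2/(2g)).
hf = 0.0346 * (497/0.101) * (2.94^2 / (2*9.81))
hf = 75.0 m
Therefore the friction head loss hf = 75.0 m.


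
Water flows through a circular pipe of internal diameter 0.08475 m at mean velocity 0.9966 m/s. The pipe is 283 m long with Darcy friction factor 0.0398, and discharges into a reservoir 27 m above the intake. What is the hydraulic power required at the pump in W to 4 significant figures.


Approach: apply continuity + Darcy-Weisbach + hydraulic power, Q = A*v; hf = f*(L/D)*(v^2/(2g)); H = static + hf; P = rho*g*Q*H.
Step 1 — flow rate (continuity, Q = A*v):
  A = pi*(0.08475/2)^2 = 0.00564117 m^2
  Q = 0.00564117 * 0.9966 = 0.00562199 m^3/s
Step 2 — friction head loss (Darcy-Weisbach):
  hf = 0.0398 * (283/0.08475) * (0.9966^2 / (2*9.81))
  hf = 6.72779 m
Step 3 — total head: H = 27 + 6.72779 = 33.7278 m
Step 4 — hydraulic power (P = rho*g*Q*H):
  P = 1000 * 9.81 * 0.00562199 * 33.7278 = 1860 W
Therefore the hydraulic power required at the pump = 1860 W.


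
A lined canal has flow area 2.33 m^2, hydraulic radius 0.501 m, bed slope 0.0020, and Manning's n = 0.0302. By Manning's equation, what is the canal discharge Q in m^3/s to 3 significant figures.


Approach: apply Manning's equation, Q = (1/n)*A*R^(2/3)*S^(1/2).
Q = (1/0.0302) * 2.33 * 0.501^(2/3) * 0.0020^(1/2) = 2.18 m^3/s
Therefore the canal discharge Q = 2.18 m^3/s.


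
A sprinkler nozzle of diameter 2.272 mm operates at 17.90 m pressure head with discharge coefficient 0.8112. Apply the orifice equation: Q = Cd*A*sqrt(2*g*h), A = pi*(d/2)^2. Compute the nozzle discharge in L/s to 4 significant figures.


A = pi*(2.272e-3/2)^2 = 4.05421e-06 m^2
Q = 0.8112 * 4.05421e-06 * sqrt(2*9.81*17.90) * 1000 = 0.06163 L/s
Therefore the nozzle discharge = 0.06163 L/s.


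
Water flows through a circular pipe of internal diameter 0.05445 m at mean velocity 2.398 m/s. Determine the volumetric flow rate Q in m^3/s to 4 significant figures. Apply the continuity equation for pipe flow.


Approach: apply the continuity equation for pipe flow, Q = A * v with A = pi*(D/2)^2.
A = pi*(0.05445/2)^2 = 0.00232855 m^2
Q = 0.00232855 * 2.398 = 0.005584 m^3/s
Therefore the volumetric flow rate Q = 0.005584 m^3/s.


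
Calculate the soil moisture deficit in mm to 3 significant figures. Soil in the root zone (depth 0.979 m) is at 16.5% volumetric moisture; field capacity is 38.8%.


Approach: apply the soil moisture deficit relation, SMD = (FC - theta)/100 * depth * 1000.
SMD = (38.8 - 16.5)/100 * 0.979 * 1000 = 218 mm
Therefore the soil moisture deficit = 218 mm.


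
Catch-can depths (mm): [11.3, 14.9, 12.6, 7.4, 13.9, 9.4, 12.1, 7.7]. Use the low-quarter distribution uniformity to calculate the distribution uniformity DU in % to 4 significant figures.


Approach: apply the low-quarter distribution uniformity, DU = (mean of lowest quarter of readings / overall mean)*100.
sorted lowest 2 of 8: [7.4, 7.7] -> mean = 7.55000 mm
overall mean = 11.1625 mm
DU = (7.55000/11.1625)*100 = 67.64 %
Therefore the distribution uniformity DU = 67.64 %.


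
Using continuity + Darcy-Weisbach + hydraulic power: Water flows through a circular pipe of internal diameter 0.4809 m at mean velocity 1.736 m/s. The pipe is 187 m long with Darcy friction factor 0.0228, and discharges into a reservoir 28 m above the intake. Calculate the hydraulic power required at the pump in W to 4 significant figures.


Approach: apply continuity + Darcy-Weisbach + hydraulic power, Q = A*v; hf = f*(L/D)*(v^2/(2g)); H = static + hf; P = rho*g*Q*H.
Step 1 — flow rate (continuity, Q = A*v):
  A = pi*(0.4809/2)^2 = 0.181635 m^2
  Q = 0.181635 * 1.736 = 0.315318 m^3/s
Step 2 — friction head loss (Darcy-Weisbach):
  hf = 0.0228 * (187/0.4809) * (1.736^2 / (2*9.81))
  hf = 1.36183 m
Step 3 — total head: H = 28 + 1.36183 = 29.3618 m
Step 4 — hydraulic power (P = rho*g*Q*H):
  P = 1000 * 9.81 * 0.315318 * 29.3618 = 90820 W
Therefore the hydraulic power required at the pump = 90820 W.


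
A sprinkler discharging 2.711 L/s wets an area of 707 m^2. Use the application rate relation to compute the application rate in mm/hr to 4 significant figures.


Approach: apply the application rate relation, rate = (Q/A)*3600.
rate = (2.711 / 707) * 3600 = 13.80 mm/hr
Therefore the application rate = 13.80 mm/hr.


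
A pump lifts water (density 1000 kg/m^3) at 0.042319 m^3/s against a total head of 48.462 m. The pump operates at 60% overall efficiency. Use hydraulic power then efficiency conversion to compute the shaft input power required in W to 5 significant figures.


Approach: apply hydraulic power then efficiency conversion, P = rho*g*Q*H; P_in = P/eta.
Step 1 — hydraulic power (P = rho*g*Q*H):
  P = 1000 * 9.81 * 0.042319 * 48.462 = 20118.97 W
Step 2 — input power: P_in = P/eta = 20118.97 / 0.6 = 33532 W
Therefore the shaft input power required = 33532 W.


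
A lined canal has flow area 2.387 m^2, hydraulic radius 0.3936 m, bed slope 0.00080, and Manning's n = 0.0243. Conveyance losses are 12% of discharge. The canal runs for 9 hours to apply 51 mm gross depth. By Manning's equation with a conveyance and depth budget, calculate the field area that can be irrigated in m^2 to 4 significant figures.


Approach: apply Manning's equation with a conveyance and depth budget, Q = (1/n)*A*R^(2/3)*S^(1/2); Q_field = Q*(1-loss); Area = Q_field*t/(d/1000).
Step 1 — canal discharge (Manning's equation):
  Q = (1/0.0243) * 2.387 * 0.3936^(2/3) * 0.00080^(1/2) = 1.49220 m^3/s
Step 2 — delivered flow: Q_field = 1.49220*(1 - 12/100) = 1.31314 m^3/s
Step 3 — volume delivered: V = 1.31314 * 9*3600 = 42545.7 m^3
Step 4 — area served: A = V / (depth/1000) = 42545.7 / 0.051 = 834200 m^2
Therefore the field area that can be irrigated = 834200 m^2.


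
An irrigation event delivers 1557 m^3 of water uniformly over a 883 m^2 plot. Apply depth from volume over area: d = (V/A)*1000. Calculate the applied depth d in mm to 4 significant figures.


d = (1557 / 883) * 1000 = 1763 mm
Therefore the applied depth d = 1763 mm.


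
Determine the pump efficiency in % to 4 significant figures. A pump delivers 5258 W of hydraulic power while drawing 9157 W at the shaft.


Approach: apply the efficiency ratio, eta = (P_out/P_in)*100.
eta = (5258 / 9157) * 100 = 57.42 %
Therefore the pump efficiency = 57.42 %.


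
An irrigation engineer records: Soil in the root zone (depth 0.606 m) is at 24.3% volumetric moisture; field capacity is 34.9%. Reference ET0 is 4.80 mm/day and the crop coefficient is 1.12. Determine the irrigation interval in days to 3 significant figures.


Approach: apply soil-water budget scheduling, SMD = (FC-theta)/100*depth*1000; ETc = ET0*Kc; interval = SMD/ETc.
Step 1 — soil moisture deficit:
  SMD = (34.9 - 24.3)/100 * 0.606 * 1000 = 64.236 mm
Step 2 — daily crop ET (ETc = ET0*Kc):
  ETc = 4.80 * 1.12 = 5.3760 mm/day
Step 3 — irrigation interval (SMD/ETc):
  interval = 64.236 / 5.3760 = 11.9 days
Therefore the irrigation interval = 11.9 days.


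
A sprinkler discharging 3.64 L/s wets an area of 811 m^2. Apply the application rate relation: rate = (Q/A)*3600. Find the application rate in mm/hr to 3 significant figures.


rate = (3.64 / 811) * 3600 = 16.2 mm/hr
Therefore the application rate = 16.2 mm/hr.


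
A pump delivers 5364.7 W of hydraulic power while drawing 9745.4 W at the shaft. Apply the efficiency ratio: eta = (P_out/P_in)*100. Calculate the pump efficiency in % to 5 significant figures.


eta = (5364.7 / 9745.4) * 100 = 55.049 %
Therefore the pump efficiency = 55.049 %.


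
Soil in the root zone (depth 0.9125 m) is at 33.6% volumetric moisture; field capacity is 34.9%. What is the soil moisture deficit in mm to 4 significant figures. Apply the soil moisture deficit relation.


Approach: apply the soil moisture deficit relation, SMD = (FC - theta)/100 * depth * 1000.
SMD = (34.9 - 33.6)/100 * 0.9125 * 1000 = 11.86 mm
Therefore the soil moisture deficit = 11.86 mm.


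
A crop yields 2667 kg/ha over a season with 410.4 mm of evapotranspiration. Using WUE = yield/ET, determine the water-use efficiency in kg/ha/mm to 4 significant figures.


WUE = 2667 / 410.4 = 6.499 kg/ha/mm
Therefore the water-use efficiency = 6.499 kg/ha/mm.


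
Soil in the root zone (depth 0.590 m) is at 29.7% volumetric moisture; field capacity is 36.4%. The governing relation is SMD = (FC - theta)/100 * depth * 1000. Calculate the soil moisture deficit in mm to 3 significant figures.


SMD = (36.4 - 29.7)/100 * 0.590 * 1000 = 39.5 mm
Therefore the soil moisture deficit = 39.5 mm.


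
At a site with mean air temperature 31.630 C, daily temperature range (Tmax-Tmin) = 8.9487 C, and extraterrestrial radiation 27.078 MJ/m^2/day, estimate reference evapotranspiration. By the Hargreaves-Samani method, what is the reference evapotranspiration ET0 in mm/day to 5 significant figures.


Approach: apply the Hargreaves-Samani method, ET0 = 0.0023*(Tmean+17.8)*sqrt(Tmax-Tmin)*0.408*Ra.
ET0 = 0.0023*(31.630+17.8)*sqrt(8.9487)*0.408*27.078 = 3.7573 mm/day
Therefore the reference evapotranspiration ET0 = 3.7573 mm/day.


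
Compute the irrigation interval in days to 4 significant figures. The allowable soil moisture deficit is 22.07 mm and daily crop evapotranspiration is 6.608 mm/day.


Approach: apply the irrigation interval relation, interval = SMD / ETc.
interval = 22.07 / 6.608 = 3.340 days
Therefore the irrigation interval = 3.340 days.


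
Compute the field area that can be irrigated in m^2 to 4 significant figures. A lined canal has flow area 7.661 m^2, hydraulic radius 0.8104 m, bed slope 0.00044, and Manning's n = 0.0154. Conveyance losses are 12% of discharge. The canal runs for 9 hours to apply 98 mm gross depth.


Approach: apply Manning's equation with a conveyance and depth budget, Q = (1/n)*A*R^(2/3)*S^(1/2); Q_field = Q*(1-loss); Area = Q_field*t/(d/1000).
Step 1 — canal discharge (Manning's equation):
  Q = (1/0.0154) * 7.661 * 0.8104^(2/3) * 0.00044^(1/2) = 9.07035 m^3/s
Step 2 — delivered flow: Q_field = 9.07035*(1 - 12/100) = 7.98191 m^3/s
Step 3 — volume delivered: V = 7.98191 * 9*3600 = 258614 m^3
Step 4 — area served: A = V / (depth/1000) = 258614 / 0.098 = 2639000 m^2
Therefore the field area that can be irrigated = 2639000 m^2.


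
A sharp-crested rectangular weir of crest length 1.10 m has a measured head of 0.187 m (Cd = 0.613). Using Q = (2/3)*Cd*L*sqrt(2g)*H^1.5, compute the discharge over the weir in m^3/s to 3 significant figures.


Q = (2/3)*0.613*1.10*sqrt(2*9.81)*0.187^1.5 = 0.161 m^3/s
Therefore the discharge over the weir = 0.161 m^3/s.


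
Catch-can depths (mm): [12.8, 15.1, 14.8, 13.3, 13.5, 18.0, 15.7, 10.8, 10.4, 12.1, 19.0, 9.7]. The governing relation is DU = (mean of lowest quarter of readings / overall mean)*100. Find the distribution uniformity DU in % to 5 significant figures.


sorted lowest 3 of 12: [9.7, 10.4, 10.8] -> mean = 10.30000 mm
overall mean = 13.76667 mm
DU = (10.30000/13.76667)*100 = 74.818 %
Therefore the distribution uniformity DU = 74.818 %.


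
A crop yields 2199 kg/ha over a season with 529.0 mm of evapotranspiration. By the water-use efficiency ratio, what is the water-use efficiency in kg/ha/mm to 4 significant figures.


Approach: apply the water-use efficiency ratio, WUE = yield/ET.
WUE = 2199 / 529.0 = 4.157 kg/ha/mm
Therefore the water-use efficiency = 4.157 kg/ha/mm.


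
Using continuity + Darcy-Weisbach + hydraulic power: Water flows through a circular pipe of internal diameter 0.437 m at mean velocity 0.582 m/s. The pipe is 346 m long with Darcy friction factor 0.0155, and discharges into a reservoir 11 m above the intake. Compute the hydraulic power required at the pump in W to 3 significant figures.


Approach: apply continuity + Darcy-Weisbach + hydraulic power, Q = A*v; hf = f*(L/D)*(v^2/(2g)); H = static + hf; P = rho*g*Q*H.
Step 1 — flow rate (continuity, Q = A*v):
  A = pi*(0.437/2)^2 = 0.14999 m^2
  Q = 0.14999 * 0.582 = 0.087292 m^3/s
Step 2 — friction head loss (Darcy-Weisbach):
  hf = 0.0155 * (346/0.437) * (0.582^2 / (2*9.81))
  hf = 0.21187 m
Step 3 — total head: H = 11 + 0.21187 = 11.212 m
Step 4 — hydraulic power (P = rho*g*Q*H):
  P = 1000 * 9.81 * 0.087292 * 11.212 = 9600 W
Therefore the hydraulic power required at the pump = 9600 W.


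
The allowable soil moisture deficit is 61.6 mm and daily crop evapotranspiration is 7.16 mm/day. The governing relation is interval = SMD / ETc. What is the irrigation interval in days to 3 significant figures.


interval = 61.6 / 7.16 = 8.60 days
Therefore the irrigation interval = 8.60 days.


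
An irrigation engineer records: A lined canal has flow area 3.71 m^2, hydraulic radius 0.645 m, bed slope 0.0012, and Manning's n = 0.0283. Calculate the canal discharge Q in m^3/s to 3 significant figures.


Approach: apply Manning's equation, Q = (1/n)*A*R^(2/3)*S^(1/2).
Q = (1/0.0283) * 3.71 * 0.645^(2/3) * 0.0012^(1/2) = 3.39 m^3/s
Therefore the canal discharge Q = 3.39 m^3/s.


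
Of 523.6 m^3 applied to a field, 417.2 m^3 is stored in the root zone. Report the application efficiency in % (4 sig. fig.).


Approach: apply the application efficiency ratio, Ea = (stored/applied)*100.
Ea = (417.2/523.6)*100 = 79.68 %
Therefore the application efficiency = 79.68 %.


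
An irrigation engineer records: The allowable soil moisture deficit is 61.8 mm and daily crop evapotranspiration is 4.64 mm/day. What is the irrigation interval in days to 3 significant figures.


Approach: apply the irrigation interval relation, interval = SMD / ETc.
interval = 61.8 / 4.64 = 13.3 days
Therefore the irrigation interval = 13.3 days.


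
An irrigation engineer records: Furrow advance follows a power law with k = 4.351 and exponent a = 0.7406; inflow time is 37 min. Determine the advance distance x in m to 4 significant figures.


Approach: apply the power-law advance function, x = k*t^a.
x = 4.351 * 37^0.7406 = 63.10 m
Therefore the advance distance x = 63.10 m.


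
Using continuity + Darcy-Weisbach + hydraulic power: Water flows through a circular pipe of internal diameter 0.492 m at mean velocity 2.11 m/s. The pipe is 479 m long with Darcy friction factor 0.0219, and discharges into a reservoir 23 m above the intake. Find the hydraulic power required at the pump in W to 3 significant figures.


Approach: apply continuity + Darcy-Weisbach + hydraulic power, Q = A*v; hf = f*(L/D)*(v^2/(2g)); H = static + hf; P = rho*g*Q*H.
Step 1 — flow rate (continuity, Q = A*v):
  A = pi*(0.492/2)^2 = 0.19012 m^2
  Q = 0.19012 * 2.11 = 0.40115 m^3/s
Step 2 — friction head loss (Darcy-Weisbach):
  hf = 0.0219 * (479/0.492) * (2.11^2 / (2*9.81))
  hf = 4.8382 m
Step 3 — total head: H = 23 + 4.8382 = 27.838 m
Step 4 — hydraulic power (P = rho*g*Q*H):
  P = 1000 * 9.81 * 0.40115 * 27.838 = 110000 W
Therefore the hydraulic power required at the pump = 110000 W.


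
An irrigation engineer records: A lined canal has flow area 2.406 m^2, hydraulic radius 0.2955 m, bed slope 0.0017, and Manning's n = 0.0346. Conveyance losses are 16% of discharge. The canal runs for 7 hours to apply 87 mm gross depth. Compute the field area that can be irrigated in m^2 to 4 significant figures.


Approach: apply Manning's equation with a conveyance and depth budget, Q = (1/n)*A*R^(2/3)*S^(1/2); Q_field = Q*(1-loss); Area = Q_field*t/(d/1000).
Step 1 — canal discharge (Manning's equation):
  Q = (1/0.0346) * 2.406 * 0.2955^(2/3) * 0.0017^(1/2) = 1.27199 m^3/s
Step 2 — delivered flow: Q_field = 1.27199*(1 - 16/100) = 1.06847 m^3/s
Step 3 — volume delivered: V = 1.06847 * 7*3600 = 26925.4 m^3
Step 4 — area served: A = V / (depth/1000) = 26925.4 / 0.087 = 309500 m^2
Therefore the field area that can be irrigated = 309500 m^2.
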